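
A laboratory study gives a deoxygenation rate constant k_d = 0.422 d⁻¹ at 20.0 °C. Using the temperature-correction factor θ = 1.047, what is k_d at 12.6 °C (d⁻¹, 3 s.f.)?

k_d(T₂) = k_d(T₁) · θ^(T₂−T₁) = 0.422 × 1.047^(12.6−20.0)
= 0.422 × 1.047^-7.40 = 0.422 × 0.7119 = 0.3004 d⁻¹.

k_d ≈ 0.300 d⁻¹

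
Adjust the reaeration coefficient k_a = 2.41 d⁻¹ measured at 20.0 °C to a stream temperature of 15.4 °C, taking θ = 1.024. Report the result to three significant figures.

k_a ≈ 2.16 d⁻¹

k_a(T₂) = k_a(T₁) · θ^(T₂−T₁) = 2.41 × 1.024^(15.4−20.0)
= 2.41 × 1.024^-4.60 = 2.41 × 0.8966 = 2.161 d⁻¹.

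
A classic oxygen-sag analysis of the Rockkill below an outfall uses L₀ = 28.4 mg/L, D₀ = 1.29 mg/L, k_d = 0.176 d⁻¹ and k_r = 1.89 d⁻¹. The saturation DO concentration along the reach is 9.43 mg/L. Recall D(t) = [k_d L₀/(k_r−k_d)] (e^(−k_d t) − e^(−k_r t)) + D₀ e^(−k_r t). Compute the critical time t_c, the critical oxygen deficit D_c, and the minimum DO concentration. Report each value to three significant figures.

With k_r/k_d = 10.74 and 1 − D₀(k_r−k_d)/(k_d L₀) = 0.5576,
t_c = ln(10.74 × 0.5576) / (1.89 − 0.176) = ln(5.988) / 1.714 = 1.790/1.714 = 1.044 d.
L(t_c) = L₀ e^(−k_d t_c) = 28.4 × 0.8321 = 23.63 mg/L, and at the critical point k_r D_c = k_d L, so D_c = (0.176/1.89) × 23.63 = 2.201 mg/L.
Minimum DO = C_s − D_c = 9.43 − 2.201 = 7.229 mg/L.

t_c ≈ 1.04 d; D_c ≈ 2.20 mg/L; min DO ≈ 7.23 mg/L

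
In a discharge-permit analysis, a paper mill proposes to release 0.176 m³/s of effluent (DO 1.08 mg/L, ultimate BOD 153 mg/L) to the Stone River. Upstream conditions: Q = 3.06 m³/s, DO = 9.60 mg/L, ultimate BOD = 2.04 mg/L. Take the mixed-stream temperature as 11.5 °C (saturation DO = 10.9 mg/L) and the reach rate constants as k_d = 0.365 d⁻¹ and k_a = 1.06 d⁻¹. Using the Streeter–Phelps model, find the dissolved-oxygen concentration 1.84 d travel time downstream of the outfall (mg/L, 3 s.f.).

DO ≈ 8.66 mg/L

Mixed DO = (3.06×9.60 + 0.176×1.08)/(3.06+0.176) = 29.57/3.236 = 9.137 mg/L.
Mixed L₀ = (3.06×2.04 + 0.176×153)/(3.236) = 33.17/3.236 = 10.25 mg/L.
Initial deficit D₀ = C_s − DO₀ = 10.9 − 9.137 = 1.763 mg/L.
D(1.84) = [0.365×10.25/(1.06−0.365)](e^(−0.365×1.84) − e^(−1.06×1.84)) + 1.763 e^(−1.06×1.84)
= 5.383 × (0.5109 − 0.1422) + 1.763 × 0.1422 = 2.235 mg/L.
DO = 10.9 − 2.235 = 8.665 mg/L.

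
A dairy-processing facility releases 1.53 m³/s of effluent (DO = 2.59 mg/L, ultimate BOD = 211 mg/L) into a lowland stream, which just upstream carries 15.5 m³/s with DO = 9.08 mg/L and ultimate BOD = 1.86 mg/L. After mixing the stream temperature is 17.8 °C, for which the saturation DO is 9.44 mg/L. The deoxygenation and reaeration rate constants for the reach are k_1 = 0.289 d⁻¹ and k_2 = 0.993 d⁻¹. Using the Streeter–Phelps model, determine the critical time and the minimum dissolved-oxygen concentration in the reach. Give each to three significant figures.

t_c ≈ 1.59 d; minimum DO ≈ 5.64 mg/L

Mixed DO = (15.5×9.08 + 1.53×2.59)/(15.5+1.53) = 144.7/17.03 = 8.497 mg/L.
Mixed L₀ = (15.5×1.86 + 1.53×211)/(17.03) = 351.7/17.03 = 20.65 mg/L.
Initial deficit D₀ = C_s − DO₀ = 9.44 − 8.497 = 0.9431 mg/L.
t_c = (1/0.7040) ln[(0.993/0.289)(1 − 0.9431×0.7040/(0.289×20.65))] = 1.420 × ln(3.054) = 1.586 d.
D_c = (0.289/0.993) × 20.65 × e^(−0.289×1.586) = 0.2910 × 20.65 × 0.6324 = 3.800 mg/L.
Minimum DO = 9.44 − 3.800 = 5.640 mg/L.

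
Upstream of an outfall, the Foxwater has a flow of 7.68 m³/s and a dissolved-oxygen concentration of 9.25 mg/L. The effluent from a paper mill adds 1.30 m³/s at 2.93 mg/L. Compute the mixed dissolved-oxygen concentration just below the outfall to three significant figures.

8.34 mg/L

Flow-weighted mixing: C = (Q_r C_r + Q_w C_w)/(Q_r + Q_w)
= (7.68×9.25 + 1.30×2.93)/(7.68 + 1.30) = 74.85/8.980 = 8.335 mg/L.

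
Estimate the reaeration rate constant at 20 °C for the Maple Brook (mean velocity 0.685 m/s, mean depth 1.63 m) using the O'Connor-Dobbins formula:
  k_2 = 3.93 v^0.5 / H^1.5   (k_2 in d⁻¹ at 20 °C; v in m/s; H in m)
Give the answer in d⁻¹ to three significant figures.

k_2 = 3.93 × 0.685^0.5 / 1.63^1.5 = 3.93 × 0.8276 / 2.081 = 1.563 d⁻¹.

k_2 ≈ 1.56 d⁻¹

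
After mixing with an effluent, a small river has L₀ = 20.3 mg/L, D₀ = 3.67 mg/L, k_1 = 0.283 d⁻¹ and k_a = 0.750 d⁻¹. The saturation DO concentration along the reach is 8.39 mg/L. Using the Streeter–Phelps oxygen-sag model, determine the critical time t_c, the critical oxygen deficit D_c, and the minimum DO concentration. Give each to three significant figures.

t_c ≈ 1.33 d; D_c ≈ 5.26 mg/L; min DO ≈ 3.13 mg/L

With k_a/k_1 = 2.650 and 1 − D₀(k_a−k_1)/(k_1 L₀) = 0.7017,
t_c = ln(2.650 × 0.7017) / (0.750 − 0.283) = ln(1.860) / 0.4670 = 0.6203/0.4670 = 1.328 d.
L(t_c) = L₀ e^(−k_1 t_c) = 20.3 × 0.6867 = 13.94 mg/L, and at the critical point k_a D_c = k_1 L, so D_c = (0.283/0.750) × 13.94 = 5.260 mg/L.
Minimum DO = C_s − D_c = 8.39 − 5.260 = 3.130 mg/L.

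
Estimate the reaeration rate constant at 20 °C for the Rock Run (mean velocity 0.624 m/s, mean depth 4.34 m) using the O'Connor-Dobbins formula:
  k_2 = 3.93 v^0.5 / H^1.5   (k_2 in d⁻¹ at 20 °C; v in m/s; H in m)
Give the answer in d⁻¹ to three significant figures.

k_2 = 3.93 × 0.624^0.5 / 4.34^1.5 = 3.93 × 0.7899 / 9.041 = 0.3434 d⁻¹.

k_2 ≈ 0.343 d⁻¹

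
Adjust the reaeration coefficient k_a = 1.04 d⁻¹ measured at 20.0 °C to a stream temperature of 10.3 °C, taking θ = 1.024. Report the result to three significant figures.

k_a ≈ 0.826 d⁻¹

k_a(T₂) = k_a(T₁) · θ^(T₂−T₁) = 1.04 × 1.024^(10.3−20.0)
= 1.04 × 1.024^-9.70 = 1.04 × 0.7945 = 0.8263 d⁻¹.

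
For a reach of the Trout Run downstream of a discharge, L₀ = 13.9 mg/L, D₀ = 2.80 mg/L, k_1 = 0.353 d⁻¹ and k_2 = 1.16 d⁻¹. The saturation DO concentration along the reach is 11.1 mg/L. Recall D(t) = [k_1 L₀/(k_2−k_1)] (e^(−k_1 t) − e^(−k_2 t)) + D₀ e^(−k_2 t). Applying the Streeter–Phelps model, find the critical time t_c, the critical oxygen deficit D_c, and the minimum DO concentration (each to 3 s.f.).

t_c ≈ 0.710 d; D_c ≈ 3.29 mg/L; min DO ≈ 7.81 mg/L

At the critical point dD/dt = 0, so k_1 L₀ e^(−k_1 t) = k_2 D. Substituting D(t) from the Streeter–Phelps equation and solving for t gives
t_c = ln[(k_2/k_1)(1 − D₀(k_2−k_1)/(k_1 L₀))] / (k_2−k_1).
Here k_2−k_1 = 0.8070 d⁻¹ and 1 − D₀(k_2−k_1)/(k_1 L₀) = 1 − 2.80×0.8070/(0.353×13.9) = 0.5395, so
t_c = ln(3.286 × 0.5395) / 0.8070 = 0.5726 / 0.8070 = 0.7095 d.
D_c = (k_1/k_2) L₀ e^(−k_1 t_c) = (0.353/1.16) × 13.9 × e^(−0.353×0.7095) = 0.3043 × 13.9 × 0.7784 = 3.293 mg/L.
Minimum DO = C_s − D_c = 11.1 − 3.293 = 7.807 mg/L.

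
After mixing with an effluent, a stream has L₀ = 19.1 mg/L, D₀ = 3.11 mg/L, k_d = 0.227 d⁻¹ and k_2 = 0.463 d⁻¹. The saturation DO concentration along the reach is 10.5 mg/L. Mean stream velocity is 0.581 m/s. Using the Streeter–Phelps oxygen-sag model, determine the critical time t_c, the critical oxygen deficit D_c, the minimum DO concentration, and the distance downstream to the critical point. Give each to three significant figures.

With k_2/k_d = 2.040 and 1 − D₀(k_2−k_d)/(k_d L₀) = 0.8307,
t_c = ln(2.040 × 0.8307) / (0.463 − 0.227) = ln(1.694) / 0.2360 = 0.5273/0.2360 = 2.234 d.
D_c = (k_d/k_2) L₀ e^(−k_d t_c) = (0.227/0.463) × 19.1 × e^(−0.227×2.234) = 0.4903 × 19.1 × 0.6022 = 5.639 mg/L.
Minimum DO = C_s − D_c = 10.5 − 5.639 = 4.861 mg/L.
x_c = v t_c = 0.581 m/s × 2.234 d × 86400 s/d = 112200 m ≈ 112 km.

t_c ≈ 2.23 d; D_c ≈ 5.64 mg/L; min DO ≈ 4.86 mg/L; x_c ≈ 112 km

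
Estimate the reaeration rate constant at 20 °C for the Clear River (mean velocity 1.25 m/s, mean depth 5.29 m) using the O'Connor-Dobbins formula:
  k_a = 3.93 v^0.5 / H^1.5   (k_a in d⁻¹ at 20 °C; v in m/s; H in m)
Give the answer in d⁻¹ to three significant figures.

k_a = 3.93 × 1.25^0.5 / 5.29^1.5 = 3.93 × 1.118 / 12.17 = 0.3611 d⁻¹.

k_a ≈ 0.361 d⁻¹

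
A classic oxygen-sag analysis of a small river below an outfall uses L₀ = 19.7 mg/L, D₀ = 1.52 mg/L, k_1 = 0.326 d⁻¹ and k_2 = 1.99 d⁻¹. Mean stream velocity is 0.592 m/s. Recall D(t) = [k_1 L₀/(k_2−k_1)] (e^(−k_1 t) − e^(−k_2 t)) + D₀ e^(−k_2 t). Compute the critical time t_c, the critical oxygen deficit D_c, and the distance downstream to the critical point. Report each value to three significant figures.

t_c ≈ 0.786 d; D_c ≈ 2.50 mg/L; x_c ≈ 40.2 km

t_c = [1/(k_2−k_1)] ln[(k_2/k_1)(1 − D₀(k_2−k_1)/(k_1 L₀))]
= [1/(1.99−0.326)] ln[(1.99/0.326)(1 − 1.52×1.664/(0.326×19.7))]
= (1/1.664) ln[6.104 × 0.6062] = 0.6010 × ln(3.700) = 0.6010 × 1.308 = 0.7863 d.
D_c = (k_1/k_2) L₀ e^(−k_1 t_c) = (0.326/1.99) × 19.7 × e^(−0.326×0.7863) = 0.1638 × 19.7 × 0.7739 = 2.498 mg/L.
x_c = v t_c = 0.592 m/s × 0.7863 d × 86400 s/d = 40220 m ≈ 40.2 km.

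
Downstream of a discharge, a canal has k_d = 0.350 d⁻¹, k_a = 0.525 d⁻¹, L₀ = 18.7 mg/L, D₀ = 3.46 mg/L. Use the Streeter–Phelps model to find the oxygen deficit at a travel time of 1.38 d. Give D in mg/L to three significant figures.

D ≈ 6.63 mg/L

k_d L₀/(k_a−k_d) = 0.350×18.7/(0.525−0.350) = 6.545/0.1750 = 37.40 mg/L.
e^(−k_d t) = e^(−0.350×1.380) = 0.6169; e^(−k_a t) = e^(−0.525×1.380) = 0.4846.
D = 37.40 × (0.6169 − 0.4846) + 3.46 × 0.4846 = 4.950 + 1.677 = 6.627 mg/L.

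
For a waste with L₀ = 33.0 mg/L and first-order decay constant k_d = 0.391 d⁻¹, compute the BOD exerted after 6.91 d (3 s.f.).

y_t = L₀(1 − e^(−k_d t)) = 33.0 × (1 − e^(−0.391×6.91))
= 33.0 × (1 − 0.06708) = 33.0 × 0.9329 = 30.79 mg/L.

y ≈ 30.8 mg/L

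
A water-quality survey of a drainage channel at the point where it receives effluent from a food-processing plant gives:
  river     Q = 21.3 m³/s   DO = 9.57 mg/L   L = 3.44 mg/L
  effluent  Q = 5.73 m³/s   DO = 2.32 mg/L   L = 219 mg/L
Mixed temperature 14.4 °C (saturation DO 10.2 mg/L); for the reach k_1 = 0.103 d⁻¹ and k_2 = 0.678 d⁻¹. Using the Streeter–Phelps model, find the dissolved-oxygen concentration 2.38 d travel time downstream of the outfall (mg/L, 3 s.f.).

Mixed DO = (21.3×9.57 + 5.73×2.32)/(21.3+5.73) = 217.1/27.03 = 8.033 mg/L.
Mixed L₀ = (21.3×3.44 + 5.73×219)/(27.03) = 1328/27.03 = 49.14 mg/L.
Initial deficit D₀ = C_s − DO₀ = 10.2 − 8.033 = 2.167 mg/L.
D(2.38) = [0.103×49.14/(0.678−0.103)](e^(−0.103×2.38) − e^(−0.678×2.38)) + 2.167 e^(−0.678×2.38)
= 8.802 × (0.7826 − 0.1992) + 2.167 × 0.1992 = 5.567 mg/L.
DO = 10.2 − 5.567 = 4.633 mg/L.

DO ≈ 4.63 mg/L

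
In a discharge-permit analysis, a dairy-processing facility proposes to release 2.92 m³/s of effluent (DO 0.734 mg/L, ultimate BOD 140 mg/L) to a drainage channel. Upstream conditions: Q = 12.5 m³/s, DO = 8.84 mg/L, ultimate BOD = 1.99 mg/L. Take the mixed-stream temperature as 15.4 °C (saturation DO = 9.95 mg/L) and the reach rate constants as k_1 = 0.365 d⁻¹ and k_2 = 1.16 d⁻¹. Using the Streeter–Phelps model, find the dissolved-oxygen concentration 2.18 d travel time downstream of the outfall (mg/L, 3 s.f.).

DO ≈ 4.94 mg/L

Mixed DO = (12.5×8.84 + 2.92×0.734)/(12.5+2.92) = 112.6/15.42 = 7.305 mg/L.
Mixed L₀ = (12.5×1.99 + 2.92×140)/(15.42) = 433.7/15.42 = 28.12 mg/L.
Initial deficit D₀ = C_s − DO₀ = 9.95 − 7.305 = 2.645 mg/L.
D(2.18) = [0.365×28.12/(1.16−0.365)](e^(−0.365×2.18) − e^(−1.16×2.18)) + 2.645 e^(−1.16×2.18)
= 12.91 × (0.4513 − 0.07975) + 2.645 × 0.07975 = 5.008 mg/L.
DO = 9.95 − 5.008 = 4.942 mg/L.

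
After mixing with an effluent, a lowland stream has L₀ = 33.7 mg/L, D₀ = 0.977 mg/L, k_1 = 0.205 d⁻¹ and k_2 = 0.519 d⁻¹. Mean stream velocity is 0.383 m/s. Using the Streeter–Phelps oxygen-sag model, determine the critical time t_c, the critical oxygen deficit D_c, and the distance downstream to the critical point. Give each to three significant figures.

t_c ≈ 2.81 d; D_c ≈ 7.48 mg/L; x_c ≈ 93.1 km

With k_2/k_1 = 2.532 and 1 − D₀(k_2−k_1)/(k_1 L₀) = 0.9556,
t_c = ln(2.532 × 0.9556) / (0.519 − 0.205) = ln(2.419) / 0.3140 = 0.8835/0.3140 = 2.814 d.
D_c = (k_1/k_2) L₀ e^(−k_1 t_c) = (0.205/0.519) × 33.7 × e^(−0.205×2.814) = 0.3950 × 33.7 × 0.5617 = 7.477 mg/L.
x_c = v t_c = 0.383 m/s × 2.814 d × 86400 s/d = 93110 m ≈ 93.1 km.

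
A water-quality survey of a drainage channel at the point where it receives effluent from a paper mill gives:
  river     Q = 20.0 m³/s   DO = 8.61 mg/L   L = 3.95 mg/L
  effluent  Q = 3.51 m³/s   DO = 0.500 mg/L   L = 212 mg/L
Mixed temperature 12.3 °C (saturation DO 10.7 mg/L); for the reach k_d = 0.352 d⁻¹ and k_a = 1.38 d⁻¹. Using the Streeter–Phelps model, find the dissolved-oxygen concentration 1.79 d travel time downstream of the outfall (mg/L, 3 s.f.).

DO ≈ 5.05 mg/L

Mixed DO = (20.0×8.61 + 3.51×0.500)/(20.0+3.51) = 174.0/23.51 = 7.399 mg/L.
Mixed L₀ = (20.0×3.95 + 3.51×212)/(23.51) = 823.1/23.51 = 35.01 mg/L.
Initial deficit D₀ = C_s − DO₀ = 10.7 − 7.399 = 3.301 mg/L.
D(1.79) = [0.352×35.01/(1.38−0.352)](e^(−0.352×1.79) − e^(−1.38×1.79)) + 3.301 e^(−1.38×1.79)
= 11.99 × (0.5325 − 0.08457) + 3.301 × 0.08457 = 5.650 mg/L.
DO = 10.7 − 5.650 = 5.050 mg/L.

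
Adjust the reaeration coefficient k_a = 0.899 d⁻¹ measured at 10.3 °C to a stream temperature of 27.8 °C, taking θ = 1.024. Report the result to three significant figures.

k_a ≈ 1.36 d⁻¹

k_a(T₂) = k_a(T₁) · θ^(T₂−T₁) = 0.899 × 1.024^(27.8−10.3)
= 0.899 × 1.024^17.5 = 0.899 × 1.514 = 1.361 d⁻¹.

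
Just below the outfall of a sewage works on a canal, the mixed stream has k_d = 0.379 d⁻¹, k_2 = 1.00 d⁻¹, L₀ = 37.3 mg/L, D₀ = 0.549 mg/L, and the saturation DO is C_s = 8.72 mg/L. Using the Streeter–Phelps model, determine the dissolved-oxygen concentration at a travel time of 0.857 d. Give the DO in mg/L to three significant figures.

DO ≈ 1.70 mg/L

k_d L₀/(k_2−k_d) = 0.379×37.3/(1.00−0.379) = 14.14/0.6210 = 22.76 mg/L.
e^(−k_d t) = e^(−0.379×0.8570) = 0.7227; e^(−k_2 t) = e^(−1.00×0.8570) = 0.4244.
D = 22.76 × (0.7227 − 0.4244) + 0.549 × 0.4244 = 6.789 + 0.2330 = 7.022 mg/L.
DO = C_s − D = 8.72 − 7.022 = 1.698 mg/L.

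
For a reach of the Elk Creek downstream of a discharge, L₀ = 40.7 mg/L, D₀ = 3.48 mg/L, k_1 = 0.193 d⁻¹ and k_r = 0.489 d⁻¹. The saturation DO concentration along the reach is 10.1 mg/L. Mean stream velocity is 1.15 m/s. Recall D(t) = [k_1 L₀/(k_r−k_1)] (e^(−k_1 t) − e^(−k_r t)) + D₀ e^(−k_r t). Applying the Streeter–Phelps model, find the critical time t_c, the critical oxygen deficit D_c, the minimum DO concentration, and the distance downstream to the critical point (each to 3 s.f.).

t_c = [1/(k_r−k_1)] ln[(k_r/k_1)(1 − D₀(k_r−k_1)/(k_1 L₀))]
= [1/(0.489−0.193)] ln[(0.489/0.193)(1 − 3.48×0.2960/(0.193×40.7))]
= (1/0.2960) ln[2.534 × 0.8689] = 3.378 × ln(2.201) = 3.378 × 0.7891 = 2.666 d.
L(t_c) = L₀ e^(−k_1 t_c) = 40.7 × 0.5978 = 24.33 mg/L, and at the critical point k_r D_c = k_1 L, so D_c = (0.193/0.489) × 24.33 = 9.603 mg/L.
Minimum DO = C_s − D_c = 10.1 − 9.603 = 0.4974 mg/L.
x_c = v t_c = 1.15 m/s × 2.666 d × 86400 s/d = 264900 m ≈ 265 km.

t_c ≈ 2.67 d; D_c ≈ 9.60 mg/L; min DO ≈ 0.497 mg/L; x_c ≈ 265 km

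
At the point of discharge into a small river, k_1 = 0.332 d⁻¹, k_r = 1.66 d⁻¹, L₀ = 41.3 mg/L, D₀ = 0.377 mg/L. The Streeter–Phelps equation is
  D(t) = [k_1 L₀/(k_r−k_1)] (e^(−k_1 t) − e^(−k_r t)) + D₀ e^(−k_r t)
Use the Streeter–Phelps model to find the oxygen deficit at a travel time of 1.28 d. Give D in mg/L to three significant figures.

D ≈ 5.56 mg/L

k_1 L₀/(k_r−k_1) = 0.332×41.3/(1.66−0.332) = 13.71/1.328 = 10.33 mg/L.
e^(−k_1 t) = e^(−0.332×1.280) = 0.6538; e^(−k_r t) = e^(−1.66×1.280) = 0.1195.
D = 10.33 × (0.6538 − 0.1195) + 0.377 × 0.1195 = 5.517 + 0.04504 = 5.562 mg/L.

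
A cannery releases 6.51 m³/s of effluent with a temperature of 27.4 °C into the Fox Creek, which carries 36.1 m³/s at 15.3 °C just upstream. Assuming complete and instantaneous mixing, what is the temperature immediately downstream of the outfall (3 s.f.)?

17.1 °C

Flow-weighted mixing: C = (Q_r C_r + Q_w C_w)/(Q_r + Q_w)
= (36.1×15.3 + 6.51×27.4)/(36.1 + 6.51) = 730.7/42.61 = 17.15 °C.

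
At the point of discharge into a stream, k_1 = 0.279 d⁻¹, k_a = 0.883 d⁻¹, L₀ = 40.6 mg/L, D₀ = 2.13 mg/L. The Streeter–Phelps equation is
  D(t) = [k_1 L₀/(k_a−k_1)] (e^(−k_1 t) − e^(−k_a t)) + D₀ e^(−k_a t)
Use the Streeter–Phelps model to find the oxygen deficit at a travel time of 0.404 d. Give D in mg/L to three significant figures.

D ≈ 5.12 mg/L

k_1 L₀/(k_a−k_1) = 0.279×40.6/(0.883−0.279) = 11.33/0.6040 = 18.75 mg/L.
e^(−k_1 t) = e^(−0.279×0.4040) = 0.8934; e^(−k_a t) = e^(−0.883×0.4040) = 0.7000.
D = 18.75 × (0.8934 − 0.7000) + 2.13 × 0.7000 = 3.628 + 1.491 = 5.119 mg/L.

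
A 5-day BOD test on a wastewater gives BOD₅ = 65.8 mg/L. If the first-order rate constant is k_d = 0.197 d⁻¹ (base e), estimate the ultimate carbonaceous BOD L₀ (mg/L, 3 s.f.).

BOD₅ = L₀(1 − e^(−5k_d)) ⇒ L₀ = BOD₅ / (1 − e^(−5×0.197))
= 65.8 / (1 − 0.3734) = 65.8 / 0.6266 = 105.0 mg/L.

L₀ ≈ 105 mg/L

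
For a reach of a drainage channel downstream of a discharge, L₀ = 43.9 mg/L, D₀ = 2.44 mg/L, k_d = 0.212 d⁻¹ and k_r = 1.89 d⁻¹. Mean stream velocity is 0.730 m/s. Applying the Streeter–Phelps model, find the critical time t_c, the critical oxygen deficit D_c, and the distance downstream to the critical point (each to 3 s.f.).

With k_r/k_d = 8.915 and 1 − D₀(k_r−k_d)/(k_d L₀) = 0.5601,
t_c = ln(8.915 × 0.5601) / (1.89 − 0.212) = ln(4.993) / 1.678 = 1.608/1.678 = 0.9583 d.
L(t_c) = L₀ e^(−k_d t_c) = 43.9 × 0.8161 = 35.83 mg/L, and at the critical point k_r D_c = k_d L, so D_c = (0.212/1.89) × 35.83 = 4.019 mg/L.
x_c = v t_c = 0.730 m/s × 0.9583 d × 86400 s/d = 60440 m ≈ 60.4 km.

t_c ≈ 0.958 d; D_c ≈ 4.02 mg/L; x_c ≈ 60.4 km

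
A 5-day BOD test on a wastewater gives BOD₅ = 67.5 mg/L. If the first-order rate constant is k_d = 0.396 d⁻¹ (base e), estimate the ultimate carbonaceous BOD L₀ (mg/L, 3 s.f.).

BOD₅ = L₀(1 − e^(−5k_d)) ⇒ L₀ = BOD₅ / (1 − e^(−5×0.396))
= 67.5 / (1 − 0.1381) = 67.5 / 0.8619 = 78.31 mg/L.

L₀ ≈ 78.3 mg/L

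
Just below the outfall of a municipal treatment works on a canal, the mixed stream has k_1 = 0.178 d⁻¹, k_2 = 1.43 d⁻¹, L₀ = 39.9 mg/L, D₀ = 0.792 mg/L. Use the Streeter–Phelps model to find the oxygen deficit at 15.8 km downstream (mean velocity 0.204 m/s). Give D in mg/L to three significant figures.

D ≈ 3.48 mg/L

Travel time t = x/v = 15.8 km / (0.204 m/s) = 15800 m / 0.204 m/s = 77450 s = 0.8964 d.
k_1 L₀/(k_2−k_1) = 0.178×39.9/(1.43−0.178) = 7.102/1.252 = 5.673 mg/L.
e^(−k_1 t) = e^(−0.178×0.8964) = 0.8525; e^(−k_2 t) = e^(−1.43×0.8964) = 0.2775.
D = 5.673 × (0.8525 − 0.2775) + 0.792 × 0.2775 = 3.262 + 0.2198 = 3.482 mg/L.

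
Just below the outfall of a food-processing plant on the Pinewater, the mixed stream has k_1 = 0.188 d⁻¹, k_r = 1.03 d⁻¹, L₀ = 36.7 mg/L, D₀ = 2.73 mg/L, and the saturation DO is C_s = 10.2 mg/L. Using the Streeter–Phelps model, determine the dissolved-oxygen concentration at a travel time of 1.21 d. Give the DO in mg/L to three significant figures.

DO ≈ 5.24 mg/L

k_1 L₀/(k_r−k_1) = 0.188×36.7/(1.03−0.188) = 6.900/0.8420 = 8.194 mg/L.
e^(−k_1 t) = e^(−0.188×1.210) = 0.7965; e^(−k_r t) = e^(−1.03×1.210) = 0.2876.
D = 8.194 × (0.7965 − 0.2876) + 2.73 × 0.2876 = 4.171 + 0.7851 = 4.956 mg/L.
DO = C_s − D = 10.2 − 4.956 = 5.244 mg/L.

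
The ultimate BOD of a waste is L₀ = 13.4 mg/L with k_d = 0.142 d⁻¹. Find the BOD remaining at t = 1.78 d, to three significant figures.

L_t = L₀ e^(−k_d t) = 13.4 × e^(−0.142×1.78) = 13.4 × 0.7767 = 10.41 mg/L.

L ≈ 10.4 mg/L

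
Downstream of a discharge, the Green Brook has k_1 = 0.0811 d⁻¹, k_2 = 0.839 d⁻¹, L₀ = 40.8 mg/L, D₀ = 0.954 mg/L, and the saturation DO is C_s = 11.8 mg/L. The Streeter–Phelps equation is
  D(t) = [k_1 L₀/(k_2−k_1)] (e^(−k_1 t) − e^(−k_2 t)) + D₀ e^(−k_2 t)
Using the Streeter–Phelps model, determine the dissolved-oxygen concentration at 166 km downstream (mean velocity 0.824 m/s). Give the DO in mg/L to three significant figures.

Travel time t = x/v = 166 km / (0.824 m/s) = 166000 m / 0.824 m/s = 201500 s = 2.332 d.
k_1 L₀/(k_2−k_1) = 0.0811×40.8/(0.839−0.0811) = 3.309/0.7579 = 4.366 mg/L.
e^(−k_1 t) = e^(−0.0811×2.332) = 0.8277; e^(−k_2 t) = e^(−0.839×2.332) = 0.1414.
D = 4.366 × (0.8277 − 0.1414) + 0.954 × 0.1414 = 2.996 + 0.1349 = 3.131 mg/L.
DO = C_s − D = 11.8 − 3.131 = 8.669 mg/L.

DO ≈ 8.67 mg/L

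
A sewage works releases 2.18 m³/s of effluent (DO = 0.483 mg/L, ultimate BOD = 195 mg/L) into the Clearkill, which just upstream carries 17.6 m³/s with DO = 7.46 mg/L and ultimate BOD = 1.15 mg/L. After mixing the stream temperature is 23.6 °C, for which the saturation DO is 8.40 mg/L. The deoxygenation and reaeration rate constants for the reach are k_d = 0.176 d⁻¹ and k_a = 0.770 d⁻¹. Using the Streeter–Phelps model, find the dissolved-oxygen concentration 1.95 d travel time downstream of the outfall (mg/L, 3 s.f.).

DO ≈ 4.77 mg/L

Mixed DO = (17.6×7.46 + 2.18×0.483)/(17.6+2.18) = 132.3/19.78 = 6.691 mg/L.
Mixed L₀ = (17.6×1.15 + 2.18×195)/(19.78) = 445.3/19.78 = 22.51 mg/L.
Initial deficit D₀ = C_s − DO₀ = 8.40 − 6.691 = 1.709 mg/L.
D(1.95) = [0.176×22.51/(0.770−0.176)](e^(−0.176×1.95) − e^(−0.770×1.95)) + 1.709 e^(−0.770×1.95)
= 6.671 × (0.7095 − 0.2228) + 1.709 × 0.2228 = 3.628 mg/L.
DO = 8.40 − 3.628 = 4.772 mg/L.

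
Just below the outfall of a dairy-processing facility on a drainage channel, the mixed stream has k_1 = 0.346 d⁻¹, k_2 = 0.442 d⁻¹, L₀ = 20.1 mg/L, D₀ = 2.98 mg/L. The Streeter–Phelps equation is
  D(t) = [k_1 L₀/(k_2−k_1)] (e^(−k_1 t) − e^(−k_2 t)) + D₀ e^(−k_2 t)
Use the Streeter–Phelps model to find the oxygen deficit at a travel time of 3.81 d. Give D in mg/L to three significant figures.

k_1 L₀/(k_2−k_1) = 0.346×20.1/(0.442−0.346) = 6.955/0.09600 = 72.44 mg/L.
e^(−k_1 t) = e^(−0.346×3.810) = 0.2676; e^(−k_2 t) = e^(−0.442×3.810) = 0.1856.
D = 72.44 × (0.2676 − 0.1856) + 2.98 × 0.1856 = 5.939 + 0.5532 = 6.492 mg/L.

D ≈ 6.49 mg/L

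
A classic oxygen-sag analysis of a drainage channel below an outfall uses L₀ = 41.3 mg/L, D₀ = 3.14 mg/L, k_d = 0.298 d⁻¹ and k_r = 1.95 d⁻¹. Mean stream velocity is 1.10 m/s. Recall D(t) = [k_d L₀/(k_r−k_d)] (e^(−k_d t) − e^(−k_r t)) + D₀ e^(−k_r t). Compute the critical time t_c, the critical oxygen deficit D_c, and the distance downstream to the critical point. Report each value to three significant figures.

t_c ≈ 0.806 d; D_c ≈ 4.96 mg/L; x_c ≈ 76.6 km

At the critical point dD/dt = 0, so k_d L₀ e^(−k_d t) = k_r D. Substituting D(t) from the Streeter–Phelps equation and solving for t gives
t_c = ln[(k_r/k_d)(1 − D₀(k_r−k_d)/(k_d L₀))] / (k_r−k_d).
Here k_r−k_d = 1.652 d⁻¹ and 1 − D₀(k_r−k_d)/(k_d L₀) = 1 − 3.14×1.652/(0.298×41.3) = 0.5785, so
t_c = ln(6.544 × 0.5785) / 1.652 = 1.331 / 1.652 = 0.8058 d.
L(t_c) = L₀ e^(−k_d t_c) = 41.3 × 0.7865 = 32.48 mg/L, and at the critical point k_r D_c = k_d L, so D_c = (0.298/1.95) × 32.48 = 4.964 mg/L.
x_c = v t_c = 1.10 m/s × 0.8058 d × 86400 s/d = 76590 m ≈ 76.6 km.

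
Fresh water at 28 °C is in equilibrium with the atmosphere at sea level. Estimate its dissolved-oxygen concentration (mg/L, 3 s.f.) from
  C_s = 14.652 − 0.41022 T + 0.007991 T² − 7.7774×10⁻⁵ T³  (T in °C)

C_s = 14.652 − 0.41022×28 + 0.007991×28² − 7.7774×10⁻⁵×28³ = 7.723 mg/L.

C_s ≈ 7.72 mg/L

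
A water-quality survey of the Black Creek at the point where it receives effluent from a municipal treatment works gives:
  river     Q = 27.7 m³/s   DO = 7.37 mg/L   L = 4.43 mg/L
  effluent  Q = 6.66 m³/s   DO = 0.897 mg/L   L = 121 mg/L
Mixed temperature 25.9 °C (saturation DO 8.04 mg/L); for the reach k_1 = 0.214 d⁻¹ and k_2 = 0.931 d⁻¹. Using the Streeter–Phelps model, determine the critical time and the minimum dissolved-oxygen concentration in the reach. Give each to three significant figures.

Mixed DO = (27.7×7.37 + 6.66×0.897)/(27.7+6.66) = 210.1/34.36 = 6.115 mg/L.
Mixed L₀ = (27.7×4.43 + 6.66×121)/(34.36) = 928.6/34.36 = 27.02 mg/L.
Initial deficit D₀ = C_s − DO₀ = 8.04 − 6.115 = 1.925 mg/L.
t_c = (1/0.7170) ln[(0.931/0.214)(1 − 1.925×0.7170/(0.214×27.02))] = 1.395 × ln(3.312) = 1.670 d.
D_c = (0.214/0.931) × 27.02 × e^(−0.214×1.670) = 0.2299 × 27.02 × 0.6994 = 4.345 mg/L.
Minimum DO = 8.04 − 4.345 = 3.695 mg/L.

t_c ≈ 1.67 d; minimum DO ≈ 3.70 mg/L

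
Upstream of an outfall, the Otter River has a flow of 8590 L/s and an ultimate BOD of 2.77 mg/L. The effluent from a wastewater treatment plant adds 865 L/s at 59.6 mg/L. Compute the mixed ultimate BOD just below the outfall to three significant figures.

Flow-weighted mixing: C = (Q_r C_r + Q_w C_w)/(Q_r + Q_w)
= (8590×2.77 + 865×59.6)/(8590 + 865) = 75350/9455 = 7.969 mg/L.

7.97 mg/L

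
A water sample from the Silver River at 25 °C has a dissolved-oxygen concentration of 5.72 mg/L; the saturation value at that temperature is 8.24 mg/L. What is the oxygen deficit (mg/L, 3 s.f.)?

D = C_s − C = 8.24 − 5.72 = 2.52 mg/L.

D ≈ 2.52 mg/L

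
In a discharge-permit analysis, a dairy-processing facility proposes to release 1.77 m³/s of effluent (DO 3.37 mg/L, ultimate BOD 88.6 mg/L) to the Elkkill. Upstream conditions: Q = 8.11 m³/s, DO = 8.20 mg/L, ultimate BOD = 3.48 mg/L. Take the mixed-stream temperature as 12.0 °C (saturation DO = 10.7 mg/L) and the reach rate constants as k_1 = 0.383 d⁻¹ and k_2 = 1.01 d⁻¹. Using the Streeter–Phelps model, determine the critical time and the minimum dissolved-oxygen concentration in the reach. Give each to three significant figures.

t_c ≈ 0.991 d; minimum DO ≈ 5.84 mg/L

Mixed DO = (8.11×8.20 + 1.77×3.37)/(8.11+1.77) = 72.47/9.880 = 7.335 mg/L.
Mixed L₀ = (8.11×3.48 + 1.77×88.6)/(9.880) = 185.0/9.880 = 18.73 mg/L.
Initial deficit D₀ = C_s − DO₀ = 10.7 − 7.335 = 3.365 mg/L.
t_c = (1/0.6270) ln[(1.01/0.383)(1 − 3.365×0.6270/(0.383×18.73))] = 1.595 × ln(1.861) = 0.9909 d.
D_c = (0.383/1.01) × 18.73 × e^(−0.383×0.9909) = 0.3792 × 18.73 × 0.6842 = 4.859 mg/L.
Minimum DO = 10.7 − 4.859 = 5.841 mg/L.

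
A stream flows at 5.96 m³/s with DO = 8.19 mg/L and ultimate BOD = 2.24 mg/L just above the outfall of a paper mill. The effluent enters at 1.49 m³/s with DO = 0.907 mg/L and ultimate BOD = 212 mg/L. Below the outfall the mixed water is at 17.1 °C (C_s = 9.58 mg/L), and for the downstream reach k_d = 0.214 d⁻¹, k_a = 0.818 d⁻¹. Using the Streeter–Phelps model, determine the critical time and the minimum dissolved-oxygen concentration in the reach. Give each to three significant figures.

t_c ≈ 1.89 d; minimum DO ≈ 1.86 mg/L

Mixed DO = (5.96×8.19 + 1.49×0.907)/(5.96+1.49) = 50.16/7.450 = 6.733 mg/L.
Mixed L₀ = (5.96×2.24 + 1.49×212)/(7.450) = 329.2/7.450 = 44.19 mg/L.
Initial deficit D₀ = C_s − DO₀ = 9.58 − 6.733 = 2.847 mg/L.
t_c = (1/0.6040) ln[(0.818/0.214)(1 − 2.847×0.6040/(0.214×44.19))] = 1.656 × ln(3.127) = 1.888 d.
D_c = (0.214/0.818) × 44.19 × e^(−0.214×1.888) = 0.2616 × 44.19 × 0.6677 = 7.719 mg/L.
Minimum DO = 9.58 − 7.719 = 1.861 mg/L.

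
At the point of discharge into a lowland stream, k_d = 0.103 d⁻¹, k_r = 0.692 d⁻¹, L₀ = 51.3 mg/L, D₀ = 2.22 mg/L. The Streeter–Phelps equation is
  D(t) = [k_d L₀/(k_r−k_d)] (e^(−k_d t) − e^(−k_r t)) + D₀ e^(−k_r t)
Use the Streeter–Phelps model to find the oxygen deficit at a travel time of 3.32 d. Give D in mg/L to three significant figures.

D ≈ 5.69 mg/L

k_d L₀/(k_r−k_d) = 0.103×51.3/(0.692−0.103) = 5.284/0.5890 = 8.971 mg/L.
e^(−k_d t) = e^(−0.103×3.320) = 0.7104; e^(−k_r t) = e^(−0.692×3.320) = 0.1005.
D = 8.971 × (0.7104 − 0.1005) + 2.22 × 0.1005 = 5.471 + 0.2231 = 5.694 mg/L.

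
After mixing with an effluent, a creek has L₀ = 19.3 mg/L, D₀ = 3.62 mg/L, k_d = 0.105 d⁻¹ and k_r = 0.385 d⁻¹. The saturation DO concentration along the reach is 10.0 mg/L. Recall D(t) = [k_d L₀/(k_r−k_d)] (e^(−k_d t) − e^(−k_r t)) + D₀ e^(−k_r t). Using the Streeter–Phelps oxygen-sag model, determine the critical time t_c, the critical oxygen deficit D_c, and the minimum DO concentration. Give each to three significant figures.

t_c ≈ 2.16 d; D_c ≈ 4.19 mg/L; min DO ≈ 5.81 mg/L

t_c = [1/(k_r−k_d)] ln[(k_r/k_d)(1 − D₀(k_r−k_d)/(k_d L₀))]
= [1/(0.385−0.105)] ln[(0.385/0.105)(1 − 3.62×0.2800/(0.105×19.3))]
= (1/0.2800) ln[3.667 × 0.4998] = 3.571 × ln(1.833) = 3.571 × 0.6058 = 2.164 d.
L(t_c) = L₀ e^(−k_d t_c) = 19.3 × 0.7968 = 15.38 mg/L, and at the critical point k_r D_c = k_d L, so D_c = (0.105/0.385) × 15.38 = 4.194 mg/L.
Minimum DO = C_s − D_c = 10.0 − 4.194 = 5.806 mg/L.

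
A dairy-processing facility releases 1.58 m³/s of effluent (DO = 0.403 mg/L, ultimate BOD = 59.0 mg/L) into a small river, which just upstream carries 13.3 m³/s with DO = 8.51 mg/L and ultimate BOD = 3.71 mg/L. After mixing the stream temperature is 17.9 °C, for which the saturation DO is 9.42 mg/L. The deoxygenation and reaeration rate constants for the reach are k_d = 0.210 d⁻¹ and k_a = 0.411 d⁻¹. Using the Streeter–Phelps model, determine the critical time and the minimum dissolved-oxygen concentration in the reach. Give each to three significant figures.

Mixed DO = (13.3×8.51 + 1.58×0.403)/(13.3+1.58) = 113.8/14.88 = 7.649 mg/L.
Mixed L₀ = (13.3×3.71 + 1.58×59.0)/(14.88) = 142.6/14.88 = 9.581 mg/L.
Initial deficit D₀ = C_s − DO₀ = 9.42 − 7.649 = 1.771 mg/L.
t_c = (1/0.2010) ln[(0.411/0.210)(1 − 1.771×0.2010/(0.210×9.581))] = 4.975 × ln(1.611) = 2.372 d.
D_c = (0.210/0.411) × 9.581 × e^(−0.210×2.372) = 0.5109 × 9.581 × 0.6077 = 2.975 mg/L.
Minimum DO = 9.42 − 2.975 = 6.445 mg/L.

t_c ≈ 2.37 d; minimum DO ≈ 6.45 mg/L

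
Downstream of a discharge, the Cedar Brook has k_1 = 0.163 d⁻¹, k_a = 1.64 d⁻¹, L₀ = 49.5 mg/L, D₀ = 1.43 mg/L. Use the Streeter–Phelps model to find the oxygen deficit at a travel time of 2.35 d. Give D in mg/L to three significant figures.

D ≈ 3.64 mg/L

k_1 L₀/(k_a−k_1) = 0.163×49.5/(1.64−0.163) = 8.069/1.477 = 5.463 mg/L.
e^(−k_1 t) = e^(−0.163×2.350) = 0.6818; e^(−k_a t) = e^(−1.64×2.350) = 0.02119.
D = 5.463 × (0.6818 − 0.02119) + 1.43 × 0.02119 = 3.609 + 0.03031 = 3.639 mg/L.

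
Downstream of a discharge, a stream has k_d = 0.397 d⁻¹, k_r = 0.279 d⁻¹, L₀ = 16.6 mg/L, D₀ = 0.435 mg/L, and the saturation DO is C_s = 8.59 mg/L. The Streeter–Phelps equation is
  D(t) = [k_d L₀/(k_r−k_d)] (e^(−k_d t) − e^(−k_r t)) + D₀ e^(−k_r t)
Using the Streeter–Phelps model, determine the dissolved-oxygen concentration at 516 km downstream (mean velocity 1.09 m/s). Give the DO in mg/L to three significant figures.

Travel time t = x/v = 516 km / (1.09 m/s) = 516000 m / 1.09 m/s = 473400 s = 5.479 d.
k_d L₀/(k_r−k_d) = 0.397×16.6/(0.279−0.397) = 6.590/-0.1180 = -55.85 mg/L.
e^(−k_d t) = e^(−0.397×5.479) = 0.1136; e^(−k_r t) = e^(−0.279×5.479) = 0.2168.
D = -55.85 × (0.1136 − 0.2168) + 0.435 × 0.2168 = 5.766 + 0.09432 = 5.860 mg/L.
DO = C_s − D = 8.59 − 5.860 = 2.730 mg/L.

DO ≈ 2.73 mg/L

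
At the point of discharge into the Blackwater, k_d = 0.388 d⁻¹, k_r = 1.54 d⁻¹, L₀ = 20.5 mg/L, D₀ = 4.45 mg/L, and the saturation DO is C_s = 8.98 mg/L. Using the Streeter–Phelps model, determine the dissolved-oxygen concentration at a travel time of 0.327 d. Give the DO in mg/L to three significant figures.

k_d L₀/(k_r−k_d) = 0.388×20.5/(1.54−0.388) = 7.954/1.152 = 6.905 mg/L.
e^(−k_d t) = e^(−0.388×0.3270) = 0.8808; e^(−k_r t) = e^(−1.54×0.3270) = 0.6044.
D = 6.905 × (0.8808 − 0.6044) + 4.45 × 0.6044 = 1.909 + 2.689 = 4.598 mg/L.
DO = C_s − D = 8.98 − 4.598 = 4.382 mg/L.

DO ≈ 4.38 mg/L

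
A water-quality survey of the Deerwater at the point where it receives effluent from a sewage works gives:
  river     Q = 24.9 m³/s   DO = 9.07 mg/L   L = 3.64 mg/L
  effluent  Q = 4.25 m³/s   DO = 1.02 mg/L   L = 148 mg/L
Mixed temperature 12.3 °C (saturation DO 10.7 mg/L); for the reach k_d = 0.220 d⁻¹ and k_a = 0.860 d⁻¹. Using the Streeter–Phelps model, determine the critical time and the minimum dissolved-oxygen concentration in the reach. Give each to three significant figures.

t_c ≈ 1.50 d; minimum DO ≈ 6.16 mg/L

Mixed DO = (24.9×9.07 + 4.25×1.02)/(24.9+4.25) = 230.2/29.15 = 7.896 mg/L.
Mixed L₀ = (24.9×3.64 + 4.25×148)/(29.15) = 719.6/29.15 = 24.69 mg/L.
Initial deficit D₀ = C_s − DO₀ = 10.7 − 7.896 = 2.804 mg/L.
t_c = (1/0.6400) ln[(0.860/0.220)(1 − 2.804×0.6400/(0.220×24.69))] = 1.562 × ln(2.618) = 1.504 d.
D_c = (0.220/0.860) × 24.69 × e^(−0.220×1.504) = 0.2558 × 24.69 × 0.7184 = 4.537 mg/L.
Minimum DO = 10.7 − 4.537 = 6.163 mg/L.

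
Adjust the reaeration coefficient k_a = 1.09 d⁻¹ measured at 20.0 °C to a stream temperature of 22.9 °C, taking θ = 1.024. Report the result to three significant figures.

k_a ≈ 1.17 d⁻¹

k_a(T₂) = k_a(T₁) · θ^(T₂−T₁) = 1.09 × 1.024^(22.9−20.0)
= 1.09 × 1.024^2.90 = 1.09 × 1.071 = 1.168 d⁻¹.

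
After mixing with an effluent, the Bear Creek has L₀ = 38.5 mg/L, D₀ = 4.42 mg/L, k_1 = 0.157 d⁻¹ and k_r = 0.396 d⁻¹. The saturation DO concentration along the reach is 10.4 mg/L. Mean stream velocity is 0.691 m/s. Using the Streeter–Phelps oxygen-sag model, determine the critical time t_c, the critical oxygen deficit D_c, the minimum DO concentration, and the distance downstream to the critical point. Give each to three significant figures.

At the critical point dD/dt = 0, so k_1 L₀ e^(−k_1 t) = k_r D. Substituting D(t) from the Streeter–Phelps equation and solving for t gives
t_c = ln[(k_r/k_1)(1 − D₀(k_r−k_1)/(k_1 L₀))] / (k_r−k_1).
Here k_r−k_1 = 0.2390 d⁻¹ and 1 − D₀(k_r−k_1)/(k_1 L₀) = 1 − 4.42×0.2390/(0.157×38.5) = 0.8252, so
t_c = ln(2.522 × 0.8252) / 0.2390 = 0.7331 / 0.2390 = 3.067 d.
L(t_c) = L₀ e^(−k_1 t_c) = 38.5 × 0.6178 = 23.79 mg/L, and at the critical point k_r D_c = k_1 L, so D_c = (0.157/0.396) × 23.79 = 9.430 mg/L.
Minimum DO = C_s − D_c = 10.4 − 9.430 = 0.9697 mg/L.
x_c = v t_c = 0.691 m/s × 3.067 d × 86400 s/d = 183100 m ≈ 183 km.

t_c ≈ 3.07 d; D_c ≈ 9.43 mg/L; min DO ≈ 0.970 mg/L; x_c ≈ 183 km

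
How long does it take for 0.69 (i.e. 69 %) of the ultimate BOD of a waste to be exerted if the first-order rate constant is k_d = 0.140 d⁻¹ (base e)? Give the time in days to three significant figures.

y/L₀ = 1 − e^(−k_d t) = 0.69 ⇒ e^(−k_d t) = 0.310
t = −ln(0.310) / 0.140 = 1.171 / 0.140 = 8.366 d.

t ≈ 8.37 d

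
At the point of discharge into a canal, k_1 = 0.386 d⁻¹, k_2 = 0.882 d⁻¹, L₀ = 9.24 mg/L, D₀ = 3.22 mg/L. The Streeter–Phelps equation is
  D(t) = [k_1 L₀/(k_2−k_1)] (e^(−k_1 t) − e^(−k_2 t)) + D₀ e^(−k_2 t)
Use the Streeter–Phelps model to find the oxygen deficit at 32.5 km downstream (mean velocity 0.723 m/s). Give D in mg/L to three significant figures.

Travel time t = x/v = 32.5 km / (0.723 m/s) = 32500 m / 0.723 m/s = 44950 s = 0.5203 d.
k_1 L₀/(k_2−k_1) = 0.386×9.24/(0.882−0.386) = 3.567/0.4960 = 7.191 mg/L.
e^(−k_1 t) = e^(−0.386×0.5203) = 0.8181; e^(−k_2 t) = e^(−0.882×0.5203) = 0.6320.
D = 7.191 × (0.8181 − 0.6320) + 3.22 × 0.6320 = 1.338 + 2.035 = 3.373 mg/L.

D ≈ 3.37 mg/L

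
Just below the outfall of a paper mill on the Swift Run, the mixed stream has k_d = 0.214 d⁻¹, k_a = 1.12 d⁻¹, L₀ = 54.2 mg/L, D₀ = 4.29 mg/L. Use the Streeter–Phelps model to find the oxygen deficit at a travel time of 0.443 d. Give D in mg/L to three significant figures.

D ≈ 6.46 mg/L

k_d L₀/(k_a−k_d) = 0.214×54.2/(1.12−0.214) = 11.60/0.9060 = 12.80 mg/L.
e^(−k_d t) = e^(−0.214×0.4430) = 0.9096; e^(−k_a t) = e^(−1.12×0.4430) = 0.6089.
D = 12.80 × (0.9096 − 0.6089) + 4.29 × 0.6089 = 3.849 + 2.612 = 6.462 mg/L.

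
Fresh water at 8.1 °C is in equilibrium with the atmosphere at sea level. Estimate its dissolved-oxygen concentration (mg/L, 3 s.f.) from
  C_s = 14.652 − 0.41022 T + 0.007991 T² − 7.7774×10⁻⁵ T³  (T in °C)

C_s = 14.652 − 0.41022×8.1 + 0.007991×8.1² − 7.7774×10⁻⁵×8.1³ = 11.81 mg/L.

C_s ≈ 11.8 mg/L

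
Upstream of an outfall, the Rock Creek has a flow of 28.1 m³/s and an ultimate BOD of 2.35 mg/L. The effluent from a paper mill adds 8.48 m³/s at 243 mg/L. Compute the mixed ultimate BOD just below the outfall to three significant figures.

58.1 mg/L

Flow-weighted mixing: C = (Q_r C_r + Q_w C_w)/(Q_r + Q_w)
= (28.1×2.35 + 8.48×243)/(28.1 + 8.48) = 2127/36.58 = 58.14 mg/L.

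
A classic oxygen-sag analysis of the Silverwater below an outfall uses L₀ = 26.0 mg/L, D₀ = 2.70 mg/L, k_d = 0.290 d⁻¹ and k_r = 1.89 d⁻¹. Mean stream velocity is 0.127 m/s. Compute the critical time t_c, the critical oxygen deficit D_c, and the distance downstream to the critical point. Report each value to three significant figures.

t_c ≈ 0.640 d; D_c ≈ 3.31 mg/L; x_c ≈ 7.02 km

At the critical point dD/dt = 0, so k_d L₀ e^(−k_d t) = k_r D. Substituting D(t) from the Streeter–Phelps equation and solving for t gives
t_c = ln[(k_r/k_d)(1 − D₀(k_r−k_d)/(k_d L₀))] / (k_r−k_d).
Here k_r−k_d = 1.600 d⁻¹ and 1 − D₀(k_r−k_d)/(k_d L₀) = 1 − 2.70×1.600/(0.290×26.0) = 0.4271, so
t_c = ln(6.517 × 0.4271) / 1.600 = 1.024 / 1.600 = 0.6398 d.
L(t_c) = L₀ e^(−k_d t_c) = 26.0 × 0.8307 = 21.60 mg/L, and at the critical point k_r D_c = k_d L, so D_c = (0.290/1.89) × 21.60 = 3.314 mg/L.
x_c = v t_c = 0.127 m/s × 0.6398 d × 86400 s/d = 7020 m ≈ 7.02 km.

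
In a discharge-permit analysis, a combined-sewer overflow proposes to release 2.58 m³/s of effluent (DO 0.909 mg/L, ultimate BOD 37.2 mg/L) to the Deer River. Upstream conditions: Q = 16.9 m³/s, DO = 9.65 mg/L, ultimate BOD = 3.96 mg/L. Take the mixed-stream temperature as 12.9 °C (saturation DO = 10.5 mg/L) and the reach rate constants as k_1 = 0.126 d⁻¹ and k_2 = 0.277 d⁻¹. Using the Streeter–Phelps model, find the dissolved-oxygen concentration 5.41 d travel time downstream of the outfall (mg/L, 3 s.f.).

DO ≈ 8.08 mg/L

Mixed DO = (16.9×9.65 + 2.58×0.909)/(16.9+2.58) = 165.4/19.48 = 8.492 mg/L.
Mixed L₀ = (16.9×3.96 + 2.58×37.2)/(19.48) = 162.9/19.48 = 8.362 mg/L.
Initial deficit D₀ = C_s − DO₀ = 10.5 − 8.492 = 2.008 mg/L.
D(5.41) = [0.126×8.362/(0.277−0.126)](e^(−0.126×5.41) − e^(−0.277×5.41)) + 2.008 e^(−0.277×5.41)
= 6.978 × (0.5058 − 0.2234) + 2.008 × 0.2234 = 2.419 mg/L.
DO = 10.5 − 2.419 = 8.081 mg/L.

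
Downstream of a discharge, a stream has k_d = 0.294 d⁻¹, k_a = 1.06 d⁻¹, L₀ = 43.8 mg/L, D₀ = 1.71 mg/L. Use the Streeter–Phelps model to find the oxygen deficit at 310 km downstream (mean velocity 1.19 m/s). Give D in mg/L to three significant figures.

D ≈ 6.31 mg/L

Travel time t = x/v = 310 km / (1.19 m/s) = 310000 m / 1.19 m/s = 260500 s = 3.015 d.
k_d L₀/(k_a−k_d) = 0.294×43.8/(1.06−0.294) = 12.88/0.7660 = 16.81 mg/L.
e^(−k_d t) = e^(−0.294×3.015) = 0.4121; e^(−k_a t) = e^(−1.06×3.015) = 0.04093.
D = 16.81 × (0.4121 − 0.04093) + 1.71 × 0.04093 = 6.240 + 0.06998 = 6.310 mg/L.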